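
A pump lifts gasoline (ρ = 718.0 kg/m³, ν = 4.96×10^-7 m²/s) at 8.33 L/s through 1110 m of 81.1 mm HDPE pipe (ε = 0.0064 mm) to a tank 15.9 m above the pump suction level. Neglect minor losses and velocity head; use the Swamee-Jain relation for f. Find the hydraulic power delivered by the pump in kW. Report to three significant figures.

P_hyd ≈ 2.59 kW

V = 4Q/(πD²) = 1.613 m/s; Re = 2.64×10^5; ε/D = 7.89×10^-5; f = 0.01553
h_f = f(L/D)V²/2g = 28.17 m
Total head H = z + h_f = 15.9 + 28.17 = 44.07 m
P_hyd = ρgQH = 718.0·9.81·0.00833·44.07 = 2.586 kW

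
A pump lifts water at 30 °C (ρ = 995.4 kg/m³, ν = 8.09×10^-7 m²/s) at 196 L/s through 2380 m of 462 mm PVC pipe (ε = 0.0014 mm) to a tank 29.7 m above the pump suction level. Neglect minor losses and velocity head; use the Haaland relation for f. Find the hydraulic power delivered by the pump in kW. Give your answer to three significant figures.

P_hyd ≈ 65.4 kW

V = 4Q/(πD²) = 1.169 m/s; Re = 6.68×10^5; ε/D = 3.03×10^-6; f = 0.01245
h_f = f(L/D)V²/2g = 4.470 m
Total head H = z + h_f = 29.7 + 4.470 = 34.17 m
P_hyd = ρgQH = 995.4·9.81·0.196·34.17 = 65.40 kW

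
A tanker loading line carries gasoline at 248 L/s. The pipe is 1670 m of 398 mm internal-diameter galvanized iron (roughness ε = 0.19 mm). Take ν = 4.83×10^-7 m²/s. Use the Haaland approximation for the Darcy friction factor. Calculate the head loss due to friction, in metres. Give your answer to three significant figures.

V = 4Q/(πD²) = 4·0.248/(π·0.398²) = 1.993 m/s
Re = VD/ν = 1.993·0.398/4.83×10^-7 = 1.64×10^6 → turbulent
ε/D = 0.19/398 = 4.77×10^-4
Haaland: f = 0.01684
h_f = f(L/D)V²/(2g) = 0.01684·(1670/0.398)·1.993²/(2·9.81) = 14.31 m

h_f ≈ 14.3 m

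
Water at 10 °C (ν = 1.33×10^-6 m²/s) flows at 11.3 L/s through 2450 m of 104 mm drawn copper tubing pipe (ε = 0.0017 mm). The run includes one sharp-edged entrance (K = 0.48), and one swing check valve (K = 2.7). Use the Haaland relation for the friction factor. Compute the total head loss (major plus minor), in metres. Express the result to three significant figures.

V = 4Q/(πD²) = 1.330 m/s; V²/2g = 0.09019 m
Re = 1.04×10^5, ε/D = 1.63×10^-5 → f = 0.01774 (Haaland)
Major: h_f = f(L/D)·V²/2g = 0.01774·23558·0.09019 = 37.69 m
Minor: ΣK = 3.18; h_m = ΣK·V²/2g = 0.2868 m
Total H_L = 37.69 + 0.2868 = 37.98 m

H_L ≈ 38.0 m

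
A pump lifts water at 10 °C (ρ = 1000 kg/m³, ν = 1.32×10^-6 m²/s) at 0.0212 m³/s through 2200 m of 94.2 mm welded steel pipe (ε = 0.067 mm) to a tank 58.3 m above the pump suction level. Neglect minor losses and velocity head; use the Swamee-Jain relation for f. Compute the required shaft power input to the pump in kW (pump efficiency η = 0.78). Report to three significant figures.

P_shaft ≈ 73.8 kW

V = 4Q/(πD²) = 3.042 m/s; Re = 2.17×10^5; ε/D = 7.11×10^-4; f = 0.01985
h_f = f(L/D)V²/2g = 218.6 m
Total head H = z + h_f = 58.3 + 218.6 = 276.9 m
P_hyd = ρgQH = 1000·9.81·0.0212·276.9 = 57.60 kW
P_shaft = P_hyd/η = 57.60/0.78 = 73.84 kW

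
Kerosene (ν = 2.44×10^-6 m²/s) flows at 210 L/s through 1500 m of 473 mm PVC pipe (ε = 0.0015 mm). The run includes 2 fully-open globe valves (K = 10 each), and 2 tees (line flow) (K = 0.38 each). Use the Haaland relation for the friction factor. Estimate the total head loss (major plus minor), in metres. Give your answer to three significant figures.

V = 4Q/(πD²) = 1.195 m/s; V²/2g = 0.07280 m
Re = 2.32×10^5, ε/D = 3.17×10^-6 → f = 0.01508 (Haaland)
Major: h_f = f(L/D)·V²/2g = 0.01508·3171·0.07280 = 3.482 m
Minor: ΣK = 20.8; h_m = ΣK·V²/2g = 1.511 m
Total H_L = 3.482 + 1.511 = 4.994 m

H_L ≈ 4.99 m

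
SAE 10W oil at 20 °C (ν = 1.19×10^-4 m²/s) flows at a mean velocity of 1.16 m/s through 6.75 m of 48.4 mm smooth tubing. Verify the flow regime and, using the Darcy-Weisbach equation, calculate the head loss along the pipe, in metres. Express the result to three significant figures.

h_f ≈ 1.30 m

Re = VD/ν = 1.16·0.04840/1.19×10^-4 = 472 → laminar (Re < 2300)
f = 64/Re = 0.1357
h_f = f(L/D)V²/(2g) = 0.1357·(6.75/0.04840)·1.16²/(2·9.81) = 1.297 m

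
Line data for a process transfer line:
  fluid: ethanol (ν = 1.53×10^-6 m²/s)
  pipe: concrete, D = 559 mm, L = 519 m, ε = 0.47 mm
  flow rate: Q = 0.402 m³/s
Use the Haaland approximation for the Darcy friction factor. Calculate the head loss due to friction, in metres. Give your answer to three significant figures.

V = 4Q/(πD²) = 4·0.402/(π·0.559²) = 1.638 m/s
Re = VD/ν = 1.638·0.559/1.53×10^-6 = 5.98×10^5 → turbulent
ε/D = 0.47/559 = 8.41×10^-4
Haaland: f = 0.01937
h_f = f(L/D)V²/(2g) = 0.01937·(519/0.559)·1.638²/(2·9.81) = 2.459 m

h_f ≈ 2.46 m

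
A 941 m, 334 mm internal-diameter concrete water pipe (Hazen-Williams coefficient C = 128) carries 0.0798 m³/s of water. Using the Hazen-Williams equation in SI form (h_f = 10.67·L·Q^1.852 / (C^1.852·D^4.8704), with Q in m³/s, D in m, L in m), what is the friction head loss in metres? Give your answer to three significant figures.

h_f ≈ 2.43 m

h_f = 10.67·941·0.0798^1.852 / (128^1.852·0.334^4.8704) = 2.428 m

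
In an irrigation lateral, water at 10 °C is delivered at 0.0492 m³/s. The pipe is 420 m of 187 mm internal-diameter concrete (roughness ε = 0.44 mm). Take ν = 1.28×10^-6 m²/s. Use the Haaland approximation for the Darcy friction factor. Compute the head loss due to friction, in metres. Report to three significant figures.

V = 4Q/(πD²) = 4·0.0492/(π·0.187²) = 1.791 m/s
Re = VD/ν = 1.791·0.187/1.28×10^-6 = 2.62×10^5 → turbulent
ε/D = 0.44/187 = 0.00235
Haaland: f = 0.02506
h_f = f(L/D)V²/(2g) = 0.02506·(420/0.187)·1.791²/(2·9.81) = 9.206 m

h_f ≈ 9.21 m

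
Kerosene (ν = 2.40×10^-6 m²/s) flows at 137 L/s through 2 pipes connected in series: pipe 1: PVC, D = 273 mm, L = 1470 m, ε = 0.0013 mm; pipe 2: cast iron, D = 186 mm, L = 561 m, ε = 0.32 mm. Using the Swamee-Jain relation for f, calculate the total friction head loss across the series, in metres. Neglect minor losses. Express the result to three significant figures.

Pipe 1: V = 2.340 m/s, Re = 2.66×10^5, ε/D = 4.76×10^-6, f = 0.01475, h_1 = f(L/D)V²/2g = 22.18 m
Pipe 2: V = 5.042 m/s, Re = 3.91×10^5, ε/D = 0.00172, f = 0.02316, h_2 = f(L/D)V²/2g = 90.51 m
Series → Q common, losses add: H = Σh = 112.7 m

H ≈ 113 m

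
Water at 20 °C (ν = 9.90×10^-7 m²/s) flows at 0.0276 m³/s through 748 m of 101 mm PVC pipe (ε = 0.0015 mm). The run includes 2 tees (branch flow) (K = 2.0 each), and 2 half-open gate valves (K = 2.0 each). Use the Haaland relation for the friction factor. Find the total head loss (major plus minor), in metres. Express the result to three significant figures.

H_L ≈ 67.8 m

V = 4Q/(πD²) = 3.445 m/s; V²/2g = 0.6049 m
Re = 3.51×10^5, ε/D = 1.49×10^-5 → f = 0.01406 (Haaland)
Major: h_f = f(L/D)·V²/2g = 0.01406·7406·0.6049 = 62.99 m
Minor: ΣK = 8.00; h_m = ΣK·V²/2g = 4.839 m
Total H_L = 62.99 + 4.839 = 67.83 m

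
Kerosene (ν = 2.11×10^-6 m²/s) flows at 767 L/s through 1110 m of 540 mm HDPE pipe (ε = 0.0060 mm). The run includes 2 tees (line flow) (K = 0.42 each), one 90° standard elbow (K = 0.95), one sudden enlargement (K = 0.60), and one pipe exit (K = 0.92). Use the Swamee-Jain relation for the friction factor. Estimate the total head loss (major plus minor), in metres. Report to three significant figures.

H_L ≈ 16.2 m

V = 4Q/(πD²) = 3.349 m/s; V²/2g = 0.5717 m
Re = 8.57×10^5, ε/D = 1.11×10^-5 → f = 0.01216 (Swamee-Jain)
Major: h_f = f(L/D)·V²/2g = 0.01216·2056·0.5717 = 14.29 m
Minor: ΣK = 3.31; h_m = ΣK·V²/2g = 1.892 m
Total H_L = 14.29 + 1.892 = 16.18 m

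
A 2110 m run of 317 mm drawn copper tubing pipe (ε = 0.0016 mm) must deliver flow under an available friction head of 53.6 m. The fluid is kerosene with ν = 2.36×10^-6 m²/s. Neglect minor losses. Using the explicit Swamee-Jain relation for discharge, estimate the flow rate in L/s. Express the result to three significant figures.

Swamee-Jain (Type II): Q = -0.965·√(gD⁵h_f/L)·ln[ε/(3.7D) + √(3.17ν²L/(gD³h_f))]
√(gD⁵h_f/L) = √(9.81·0.317⁵·53.6/2110) = 0.02824
ε/(3.7D) = 1.36×10^-6; √(3.17ν²L/(gD³h_f)) = 4.72×10^-5
Q = -0.965·0.02824·ln(4.852×10^-5) = 0.2707 m³/s
Check: V = 3.43 m/s, Re = 4.61×10^5, f = 0.01336, h_f = 53.3 m ≈ 53.6 m ✓

Q ≈ 271 L/s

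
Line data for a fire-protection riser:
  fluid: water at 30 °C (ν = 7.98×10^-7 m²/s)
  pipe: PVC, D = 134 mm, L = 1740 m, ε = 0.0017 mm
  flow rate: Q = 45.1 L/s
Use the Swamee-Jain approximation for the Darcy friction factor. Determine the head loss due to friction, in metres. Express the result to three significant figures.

V = 4Q/(πD²) = 4·0.0451/(π·0.134²) = 3.198 m/s
Re = VD/ν = 3.198·0.134/7.98×10^-7 = 5.37×10^5 → turbulent
ε/D = 0.0017/134 = 1.27×10^-5
Swamee-Jain: f = 0.01314
h_f = f(L/D)V²/(2g) = 0.01314·(1740/0.134)·3.198²/(2·9.81) = 88.92 m

h_f ≈ 88.9 m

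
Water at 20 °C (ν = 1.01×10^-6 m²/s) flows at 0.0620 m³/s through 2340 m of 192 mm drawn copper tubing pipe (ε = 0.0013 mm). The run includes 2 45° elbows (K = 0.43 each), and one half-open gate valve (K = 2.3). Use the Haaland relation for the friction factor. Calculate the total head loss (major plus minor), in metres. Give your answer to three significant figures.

V = 4Q/(πD²) = 2.141 m/s; V²/2g = 0.2337 m
Re = 4.07×10^5, ε/D = 6.77×10^-6 → f = 0.01362 (Haaland)
Major: h_f = f(L/D)·V²/2g = 0.01362·12188·0.2337 = 38.80 m
Minor: ΣK = 3.16; h_m = ΣK·V²/2g = 0.7386 m
Total H_L = 38.80 + 0.7386 = 39.54 m

H_L ≈ 39.5 m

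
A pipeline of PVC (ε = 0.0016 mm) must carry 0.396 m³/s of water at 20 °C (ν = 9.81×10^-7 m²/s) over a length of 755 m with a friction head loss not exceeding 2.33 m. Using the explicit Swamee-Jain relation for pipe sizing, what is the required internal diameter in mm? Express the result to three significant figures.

D ≈ 555 mm

Swamee-Jain (Type III): D = 0.66·[ε^1.25·(LQ²/(gh_f))^4.75 + ν·Q^9.4·(L/(gh_f))^5.2]^0.04
LQ²/(gh_f) = 5.180; L/(gh_f) = 33.03
Term 1 = ε^1.25·(…)^4.75 = 1.41×10^-4; Term 2 = ν·Q^9.4·(…)^5.2 = 0.0128
D = 0.66·(1.41×10^-4 + 0.0128)^0.04 = 0.5547 m = 555 mm
Check: V = 1.64 m/s, Re = 9.27×10^5, f = 0.01183, h_f = 2.20 m ≈ 2.33 m ✓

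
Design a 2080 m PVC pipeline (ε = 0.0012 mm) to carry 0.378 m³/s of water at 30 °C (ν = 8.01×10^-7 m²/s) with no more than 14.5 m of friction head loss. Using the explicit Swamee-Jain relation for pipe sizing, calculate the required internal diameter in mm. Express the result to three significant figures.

D ≈ 456 mm

Swamee-Jain (Type III): D = 0.66·[ε^1.25·(LQ²/(gh_f))^4.75 + ν·Q^9.4·(L/(gh_f))^5.2]^0.04
LQ²/(gh_f) = 2.089; L/(gh_f) = 14.62
Term 1 = ε^1.25·(…)^4.75 = 1.32×10^-6; Term 2 = ν·Q^9.4·(…)^5.2 = 9.78×10^-5
D = 0.66·(1.32×10^-6 + 9.78×10^-5)^0.04 = 0.4564 m = 456 mm
Check: V = 2.31 m/s, Re = 1.32×10^6, f = 0.01117, h_f = 13.8 m ≈ 14.5 m ✓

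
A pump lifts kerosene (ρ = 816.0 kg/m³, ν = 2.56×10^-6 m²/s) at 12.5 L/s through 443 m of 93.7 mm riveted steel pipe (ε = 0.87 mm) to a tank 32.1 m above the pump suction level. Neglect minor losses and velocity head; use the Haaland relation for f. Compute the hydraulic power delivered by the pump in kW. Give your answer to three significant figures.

P_hyd ≈ 6.22 kW

V = 4Q/(πD²) = 1.813 m/s; Re = 6.63×10^4; ε/D = 0.00928; f = 0.03792
h_f = f(L/D)V²/2g = 30.03 m
Total head H = z + h_f = 32.1 + 30.03 = 62.13 m
P_hyd = ρgQH = 816.0·9.81·0.0125·62.13 = 6.216 kW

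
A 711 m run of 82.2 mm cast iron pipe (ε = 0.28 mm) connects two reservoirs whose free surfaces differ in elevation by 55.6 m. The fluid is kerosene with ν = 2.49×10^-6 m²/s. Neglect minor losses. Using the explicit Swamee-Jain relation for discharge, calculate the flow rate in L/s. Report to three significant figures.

Q ≈ 11.1 L/s

Swamee-Jain (Type II): Q = -0.965·√(gD⁵h_f/L)·ln[ε/(3.7D) + √(3.17ν²L/(gD³h_f))]
√(gD⁵h_f/L) = √(9.81·0.0822⁵·55.6/711) = 0.001697
ε/(3.7D) = 9.21×10^-4; √(3.17ν²L/(gD³h_f)) = 2.15×10^-4
Q = -0.965·0.001697·ln(0.001135) = 0.01110 m³/s
Check: V = 2.09 m/s, Re = 6.91×10^4, f = 0.02911, h_f = 56.2 m ≈ 55.6 m ✓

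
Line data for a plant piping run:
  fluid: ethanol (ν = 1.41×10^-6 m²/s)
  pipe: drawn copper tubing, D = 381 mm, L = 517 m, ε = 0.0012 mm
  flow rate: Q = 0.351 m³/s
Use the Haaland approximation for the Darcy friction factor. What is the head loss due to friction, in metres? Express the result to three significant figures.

h_f ≈ 7.87 m

V = 4Q/(πD²) = 4·0.351/(π·0.381²) = 3.079 m/s
Re = VD/ν = 3.079·0.381/1.41×10^-6 = 8.32×10^5 → turbulent
ε/D = 0.0012/381 = 3.15×10^-6
Haaland: f = 0.01200
h_f = f(L/D)V²/(2g) = 0.01200·(517/0.381)·3.079²/(2·9.81) = 7.866 m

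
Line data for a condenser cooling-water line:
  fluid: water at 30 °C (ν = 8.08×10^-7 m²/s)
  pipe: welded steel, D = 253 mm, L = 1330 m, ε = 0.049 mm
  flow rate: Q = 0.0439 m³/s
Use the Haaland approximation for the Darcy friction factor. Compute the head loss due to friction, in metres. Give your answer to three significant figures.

h_f ≈ 3.31 m

V = 4Q/(πD²) = 4·0.0439/(π·0.253²) = 0.8732 m/s
Re = VD/ν = 0.8732·0.253/8.08×10^-7 = 2.73×10^5 → turbulent
ε/D = 0.049/253 = 1.94×10^-4
Haaland: f = 0.01618
h_f = f(L/D)V²/(2g) = 0.01618·(1330/0.253)·0.8732²/(2·9.81) = 3.306 m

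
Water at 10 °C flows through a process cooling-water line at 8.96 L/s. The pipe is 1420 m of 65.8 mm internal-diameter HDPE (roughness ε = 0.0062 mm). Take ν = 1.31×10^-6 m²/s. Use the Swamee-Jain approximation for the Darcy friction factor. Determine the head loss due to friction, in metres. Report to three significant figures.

h_f ≈ 134 m

V = 4Q/(πD²) = 4·0.00896/(π·0.0658²) = 2.635 m/s
Re = VD/ν = 2.635·0.0658/1.31×10^-6 = 1.32×10^5 → turbulent
ε/D = 0.0062/65.8 = 9.42×10^-5
Swamee-Jain: f = 0.01751
h_f = f(L/D)V²/(2g) = 0.01751·(1420/0.0658)·2.635²/(2·9.81) = 133.7 m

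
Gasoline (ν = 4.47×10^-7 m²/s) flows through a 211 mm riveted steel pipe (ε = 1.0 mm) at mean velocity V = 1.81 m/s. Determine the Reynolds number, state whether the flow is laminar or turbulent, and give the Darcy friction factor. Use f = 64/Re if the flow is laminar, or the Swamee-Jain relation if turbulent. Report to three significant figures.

Re = VD/ν = 1.810·0.211/4.47×10^-7 = 8.54×10^5
Re > 4000 → turbulent; ε/D = 0.00474
Swamee-Jain: f = 0.03006

Re ≈ 8.54×10^5; turbulent; f ≈ 0.0301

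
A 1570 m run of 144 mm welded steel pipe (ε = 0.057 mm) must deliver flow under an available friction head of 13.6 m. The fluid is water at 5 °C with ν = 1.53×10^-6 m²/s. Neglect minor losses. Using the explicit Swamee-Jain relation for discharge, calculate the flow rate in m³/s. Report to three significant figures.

Swamee-Jain (Type II): Q = -0.965·√(gD⁵h_f/L)·ln[ε/(3.7D) + √(3.17ν²L/(gD³h_f))]
√(gD⁵h_f/L) = √(9.81·0.144⁵·13.6/1570) = 0.002294
ε/(3.7D) = 1.07×10^-4; √(3.17ν²L/(gD³h_f)) = 1.71×10^-4
Q = -0.965·0.002294·ln(2.780×10^-4) = 0.01812 m³/s
Check: V = 1.11 m/s, Re = 1.05×10^5, f = 0.01982, h_f = 13.6 m ≈ 13.6 m ✓

Q ≈ 0.0181 m³/s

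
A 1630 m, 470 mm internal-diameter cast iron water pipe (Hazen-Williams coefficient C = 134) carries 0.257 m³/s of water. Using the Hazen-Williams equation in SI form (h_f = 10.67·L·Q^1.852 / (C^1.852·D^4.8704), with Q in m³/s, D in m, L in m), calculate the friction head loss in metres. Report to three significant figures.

h_f ≈ 6.39 m

h_f = 10.67·1630·0.257^1.852 / (134^1.852·0.470^4.8704) = 6.385 m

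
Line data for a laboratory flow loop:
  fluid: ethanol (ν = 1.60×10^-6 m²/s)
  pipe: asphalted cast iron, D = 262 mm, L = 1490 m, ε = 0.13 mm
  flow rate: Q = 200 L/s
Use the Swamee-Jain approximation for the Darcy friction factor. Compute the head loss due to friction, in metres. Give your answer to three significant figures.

V = 4Q/(πD²) = 4·0.200/(π·0.262²) = 3.710 m/s
Re = VD/ν = 3.710·0.262/1.60×10^-6 = 6.07×10^5 → turbulent
ε/D = 0.13/262 = 4.96×10^-4
Swamee-Jain: f = 0.01759
h_f = f(L/D)V²/(2g) = 0.01759·(1490/0.262)·3.710²/(2·9.81) = 70.17 m

h_f ≈ 70.2 m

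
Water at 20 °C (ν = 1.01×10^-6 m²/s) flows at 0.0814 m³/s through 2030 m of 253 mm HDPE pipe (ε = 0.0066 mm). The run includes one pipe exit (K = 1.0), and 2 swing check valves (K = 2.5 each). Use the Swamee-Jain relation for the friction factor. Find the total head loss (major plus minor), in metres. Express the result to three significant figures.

H_L ≈ 15.8 m

V = 4Q/(πD²) = 1.619 m/s; V²/2g = 0.1336 m
Re = 4.06×10^5, ε/D = 2.61×10^-5 → f = 0.01395 (Swamee-Jain)
Major: h_f = f(L/D)·V²/2g = 0.01395·8024·0.1336 = 14.96 m
Minor: ΣK = 6.00; h_m = ΣK·V²/2g = 0.8018 m
Total H_L = 14.96 + 0.8018 = 15.76 m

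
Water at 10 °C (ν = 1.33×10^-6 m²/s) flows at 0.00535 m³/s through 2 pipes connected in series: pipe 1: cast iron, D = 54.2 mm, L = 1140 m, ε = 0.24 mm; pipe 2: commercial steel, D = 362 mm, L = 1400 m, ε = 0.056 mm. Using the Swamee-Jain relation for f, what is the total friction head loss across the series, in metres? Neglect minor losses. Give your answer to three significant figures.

H ≈ 176 m

Pipe 1: V = 2.319 m/s, Re = 9.45×10^4, ε/D = 0.00443, f = 0.03061, h_1 = f(L/D)V²/2g = 176.5 m
Pipe 2: V = 0.05198 m/s, Re = 1.41×10^4, ε/D = 1.55×10^-4, f = 0.02854, h_2 = f(L/D)V²/2g = 0.01520 m
Series → Q common, losses add: H = Σh = 176.5 m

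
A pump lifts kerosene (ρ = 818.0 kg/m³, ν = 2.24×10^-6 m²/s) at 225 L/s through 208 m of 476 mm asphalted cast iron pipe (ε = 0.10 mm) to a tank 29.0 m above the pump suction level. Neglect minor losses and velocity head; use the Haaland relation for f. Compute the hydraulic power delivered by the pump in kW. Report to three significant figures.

P_hyd ≈ 53.4 kW

V = 4Q/(πD²) = 1.264 m/s; Re = 2.69×10^5; ε/D = 2.10×10^-4; f = 0.01634
h_f = f(L/D)V²/2g = 0.5817 m
Total head H = z + h_f = 29.0 + 0.5817 = 29.58 m
P_hyd = ρgQH = 818.0·9.81·0.225·29.58 = 53.41 kW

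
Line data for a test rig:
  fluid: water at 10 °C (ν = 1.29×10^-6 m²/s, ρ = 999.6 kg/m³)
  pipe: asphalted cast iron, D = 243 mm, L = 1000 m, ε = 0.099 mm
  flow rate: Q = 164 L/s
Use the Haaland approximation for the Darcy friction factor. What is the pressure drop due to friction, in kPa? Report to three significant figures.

Δp ≈ 430 kPa

V = 4Q/(πD²) = 4·0.164/(π·0.243²) = 3.536 m/s
Re = VD/ν = 3.536·0.243/1.29×10^-6 = 6.66×10^5 → turbulent
ε/D = 0.099/243 = 4.07×10^-4
Haaland: f = 0.01674
h_f = f(L/D)V²/(2g) = 0.01674·(1000/0.243)·3.536²/(2·9.81) = 43.90 m
Δp = ρg·h_f = 999.6·9.81·43.90 = 430.4 kPa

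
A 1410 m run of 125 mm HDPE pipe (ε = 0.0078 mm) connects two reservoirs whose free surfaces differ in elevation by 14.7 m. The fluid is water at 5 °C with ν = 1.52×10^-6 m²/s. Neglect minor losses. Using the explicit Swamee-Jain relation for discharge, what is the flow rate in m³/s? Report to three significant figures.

Q ≈ 0.0145 m³/s

Swamee-Jain (Type II): Q = -0.965·√(gD⁵h_f/L)·ln[ε/(3.7D) + √(3.17ν²L/(gD³h_f))]
√(gD⁵h_f/L) = √(9.81·0.125⁵·14.7/1410) = 0.001767
ε/(3.7D) = 1.69×10^-5; √(3.17ν²L/(gD³h_f)) = 1.91×10^-4
Q = -0.965·0.001767·ln(2.083×10^-4) = 0.01445 m³/s
Check: V = 1.18 m/s, Re = 9.68×10^4, f = 0.01835, h_f = 14.6 m ≈ 14.7 m ✓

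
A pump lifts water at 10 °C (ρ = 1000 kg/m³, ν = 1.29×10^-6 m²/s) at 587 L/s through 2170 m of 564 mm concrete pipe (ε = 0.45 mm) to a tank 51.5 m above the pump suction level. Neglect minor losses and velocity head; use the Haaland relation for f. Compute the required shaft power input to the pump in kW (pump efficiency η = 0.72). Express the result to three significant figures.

V = 4Q/(πD²) = 2.350 m/s; Re = 1.03×10^6; ε/D = 7.98×10^-4; f = 0.01894
h_f = f(L/D)V²/2g = 20.51 m
Total head H = z + h_f = 51.5 + 20.51 = 72.01 m
P_hyd = ρgQH = 1000·9.81·0.587·72.01 = 414.6 kW
P_shaft = P_hyd/η = 414.6/0.72 = 575.9 kW

P_shaft ≈ 576 kW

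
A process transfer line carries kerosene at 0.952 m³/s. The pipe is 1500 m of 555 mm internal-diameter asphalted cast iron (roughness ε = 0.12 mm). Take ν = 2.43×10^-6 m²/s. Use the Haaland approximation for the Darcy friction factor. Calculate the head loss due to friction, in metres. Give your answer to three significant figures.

h_f ≈ 31.7 m

V = 4Q/(πD²) = 4·0.952/(π·0.555²) = 3.935 m/s
Re = VD/ν = 3.935·0.555/2.43×10^-6 = 8.99×10^5 → turbulent
ε/D = 0.12/555 = 2.16×10^-4
Haaland: f = 0.01486
h_f = f(L/D)V²/(2g) = 0.01486·(1500/0.555)·3.935²/(2·9.81) = 31.69 m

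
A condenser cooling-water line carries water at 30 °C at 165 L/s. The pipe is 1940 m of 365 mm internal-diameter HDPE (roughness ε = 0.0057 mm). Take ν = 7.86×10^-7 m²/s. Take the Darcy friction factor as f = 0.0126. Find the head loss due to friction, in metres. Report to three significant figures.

h_f ≈ 8.49 m

V = 4Q/(πD²) = 4·0.165/(π·0.365²) = 1.577 m/s
h_f = f(L/D)V²/(2g) = 0.01260·(1940/0.365)·1.577²/(2·9.81) = 8.488 m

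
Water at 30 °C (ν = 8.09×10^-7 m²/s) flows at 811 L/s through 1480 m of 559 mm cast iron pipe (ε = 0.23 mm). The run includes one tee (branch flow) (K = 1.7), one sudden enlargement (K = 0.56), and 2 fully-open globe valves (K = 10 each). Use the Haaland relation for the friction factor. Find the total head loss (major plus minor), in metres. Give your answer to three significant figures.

H_L ≈ 36.3 m

V = 4Q/(πD²) = 3.305 m/s; V²/2g = 0.5566 m
Re = 2.28×10^6, ε/D = 4.11×10^-4 → f = 0.01625 (Haaland)
Major: h_f = f(L/D)·V²/2g = 0.01625·2648·0.5566 = 23.95 m
Minor: ΣK = 22.3; h_m = ΣK·V²/2g = 12.39 m
Total H_L = 23.95 + 12.39 = 36.34 m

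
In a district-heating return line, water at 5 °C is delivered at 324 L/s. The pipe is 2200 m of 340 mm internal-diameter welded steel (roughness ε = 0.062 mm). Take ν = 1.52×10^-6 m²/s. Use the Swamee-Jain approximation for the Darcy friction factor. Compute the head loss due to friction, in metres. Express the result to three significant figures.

h_f ≈ 62.1 m

V = 4Q/(πD²) = 4·0.324/(π·0.340²) = 3.569 m/s
Re = VD/ν = 3.569·0.340/1.52×10^-6 = 7.98×10^5 → turbulent
ε/D = 0.062/340 = 1.82×10^-4
Swamee-Jain: f = 0.01479
h_f = f(L/D)V²/(2g) = 0.01479·(2200/0.340)·3.569²/(2·9.81) = 62.10 m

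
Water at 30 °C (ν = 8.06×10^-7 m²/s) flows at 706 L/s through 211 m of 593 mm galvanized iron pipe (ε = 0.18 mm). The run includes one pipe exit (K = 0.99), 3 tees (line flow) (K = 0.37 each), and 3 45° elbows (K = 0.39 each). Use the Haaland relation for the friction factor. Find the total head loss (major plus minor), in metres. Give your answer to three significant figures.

V = 4Q/(πD²) = 2.556 m/s; V²/2g = 0.3331 m
Re = 1.88×10^6, ε/D = 3.04×10^-4 → f = 0.01535 (Haaland)
Major: h_f = f(L/D)·V²/2g = 0.01535·355.8·0.3331 = 1.819 m
Minor: ΣK = 3.27; h_m = ΣK·V²/2g = 1.089 m
Total H_L = 1.819 + 1.089 = 2.908 m

H_L ≈ 2.91 m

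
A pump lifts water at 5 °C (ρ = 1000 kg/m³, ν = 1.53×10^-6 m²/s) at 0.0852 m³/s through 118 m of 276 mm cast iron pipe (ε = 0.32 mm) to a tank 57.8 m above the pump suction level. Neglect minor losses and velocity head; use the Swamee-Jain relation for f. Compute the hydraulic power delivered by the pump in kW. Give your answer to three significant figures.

P_hyd ≈ 49.1 kW

V = 4Q/(πD²) = 1.424 m/s; Re = 2.57×10^5; ε/D = 0.00116; f = 0.02153
h_f = f(L/D)V²/2g = 0.9513 m
Total head H = z + h_f = 57.8 + 0.9513 = 58.75 m
P_hyd = ρgQH = 1000·9.81·0.0852·58.75 = 49.11 kW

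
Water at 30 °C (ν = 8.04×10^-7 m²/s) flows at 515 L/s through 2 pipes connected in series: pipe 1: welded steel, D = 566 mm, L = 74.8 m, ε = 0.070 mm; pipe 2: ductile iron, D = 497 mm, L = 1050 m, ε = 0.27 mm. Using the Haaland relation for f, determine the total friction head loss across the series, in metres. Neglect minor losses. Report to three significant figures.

Pipe 1: V = 2.047 m/s, Re = 1.44×10^6, ε/D = 1.24×10^-4, f = 0.01335, h_1 = f(L/D)V²/2g = 0.3767 m
Pipe 2: V = 2.655 m/s, Re = 1.64×10^6, ε/D = 5.43×10^-4, f = 0.01731, h_2 = f(L/D)V²/2g = 13.13 m
Series → Q common, losses add: H = Σh = 13.51 m

H ≈ 13.5 m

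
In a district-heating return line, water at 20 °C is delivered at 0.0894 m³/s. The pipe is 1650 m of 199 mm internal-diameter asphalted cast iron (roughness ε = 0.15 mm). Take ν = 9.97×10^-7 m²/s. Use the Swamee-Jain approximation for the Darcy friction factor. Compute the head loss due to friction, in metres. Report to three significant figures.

h_f ≈ 66.7 m

V = 4Q/(πD²) = 4·0.0894/(π·0.199²) = 2.874 m/s
Re = VD/ν = 2.874·0.199/9.97×10^-7 = 5.74×10^5 → turbulent
ε/D = 0.15/199 = 7.54×10^-4
Swamee-Jain: f = 0.01911
h_f = f(L/D)V²/(2g) = 0.01911·(1650/0.199)·2.874²/(2·9.81) = 66.71 m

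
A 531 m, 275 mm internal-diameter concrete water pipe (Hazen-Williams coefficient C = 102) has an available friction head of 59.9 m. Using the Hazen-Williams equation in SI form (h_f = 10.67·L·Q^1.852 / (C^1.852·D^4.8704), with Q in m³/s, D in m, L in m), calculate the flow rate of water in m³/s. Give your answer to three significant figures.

Rearranging: Q = [h_f·C^1.852·D^4.8704 / (10.67·L)]^(1/1.852)
Q = [59.9·102^1.852·0.275^4.8704 / (10.67·531)]^0.540 = 0.2933 m³/s

Q ≈ 0.293 m³/s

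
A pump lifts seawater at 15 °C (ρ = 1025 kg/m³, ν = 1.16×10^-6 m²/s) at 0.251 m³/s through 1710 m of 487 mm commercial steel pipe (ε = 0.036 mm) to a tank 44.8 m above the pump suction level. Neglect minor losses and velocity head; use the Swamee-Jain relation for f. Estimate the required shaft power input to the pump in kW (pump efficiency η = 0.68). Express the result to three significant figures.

P_shaft ≈ 183 kW

V = 4Q/(πD²) = 1.347 m/s; Re = 5.66×10^5; ε/D = 7.39×10^-5; f = 0.01394
h_f = f(L/D)V²/2g = 4.528 m
Total head H = z + h_f = 44.8 + 4.528 = 49.33 m
P_hyd = ρgQH = 1025·9.81·0.251·49.33 = 124.5 kW
P_shaft = P_hyd/η = 124.5/0.68 = 183.1 kW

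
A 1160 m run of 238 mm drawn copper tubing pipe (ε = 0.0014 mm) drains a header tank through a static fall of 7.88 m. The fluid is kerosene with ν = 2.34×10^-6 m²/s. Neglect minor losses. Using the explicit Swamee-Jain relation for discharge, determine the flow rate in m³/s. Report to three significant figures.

Q ≈ 0.0611 m³/s

Swamee-Jain (Type II): Q = -0.965·√(gD⁵h_f/L)·ln[ε/(3.7D) + √(3.17ν²L/(gD³h_f))]
√(gD⁵h_f/L) = √(9.81·0.238⁵·7.88/1160) = 0.007134
ε/(3.7D) = 1.59×10^-6; √(3.17ν²L/(gD³h_f)) = 1.39×10^-4
Q = -0.965·0.007134·ln(1.406×10^-4) = 0.06106 m³/s
Check: V = 1.37 m/s, Re = 1.40×10^5, f = 0.01672, h_f = 7.83 m ≈ 7.88 m ✓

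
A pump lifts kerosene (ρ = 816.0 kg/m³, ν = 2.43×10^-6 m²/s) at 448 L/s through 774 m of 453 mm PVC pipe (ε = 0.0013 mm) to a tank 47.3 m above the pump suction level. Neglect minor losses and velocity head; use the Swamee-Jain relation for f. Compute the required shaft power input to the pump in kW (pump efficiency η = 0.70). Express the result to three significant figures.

V = 4Q/(πD²) = 2.780 m/s; Re = 5.18×10^5; ε/D = 2.87×10^-6; f = 0.01306
h_f = f(L/D)V²/2g = 8.784 m
Total head H = z + h_f = 47.3 + 8.784 = 56.08 m
P_hyd = ρgQH = 816.0·9.81·0.448·56.08 = 201.1 kW
P_shaft = P_hyd/η = 201.1/0.70 = 287.3 kW

P_shaft ≈ 287 kW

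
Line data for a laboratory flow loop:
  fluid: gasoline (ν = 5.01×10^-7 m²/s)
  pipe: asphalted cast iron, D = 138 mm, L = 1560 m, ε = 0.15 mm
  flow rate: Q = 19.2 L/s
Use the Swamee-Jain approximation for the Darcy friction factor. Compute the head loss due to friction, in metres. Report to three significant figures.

V = 4Q/(πD²) = 4·0.0192/(π·0.138²) = 1.284 m/s
Re = VD/ν = 1.284·0.138/5.01×10^-7 = 3.54×10^5 → turbulent
ε/D = 0.15/138 = 0.00109
Swamee-Jain: f = 0.02096
h_f = f(L/D)V²/(2g) = 0.02096·(1560/0.138)·1.284²/(2·9.81) = 19.90 m

h_f ≈ 19.9 m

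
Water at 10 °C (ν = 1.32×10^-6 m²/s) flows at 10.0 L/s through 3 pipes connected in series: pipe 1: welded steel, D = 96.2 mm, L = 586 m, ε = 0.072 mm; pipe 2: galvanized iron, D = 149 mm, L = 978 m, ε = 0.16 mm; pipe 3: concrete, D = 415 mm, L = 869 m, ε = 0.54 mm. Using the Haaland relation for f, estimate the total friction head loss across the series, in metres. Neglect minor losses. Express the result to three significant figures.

H ≈ 14.9 m

Pipe 1: V = 1.376 m/s, Re = 1.00×10^5, ε/D = 7.48×10^-4, f = 0.02105, h_1 = f(L/D)V²/2g = 12.37 m
Pipe 2: V = 0.5735 m/s, Re = 6.47×10^4, ε/D = 0.00107, f = 0.02320, h_2 = f(L/D)V²/2g = 2.552 m
Pipe 3: V = 0.07393 m/s, Re = 2.32×10^4, ε/D = 0.00130, f = 0.02745, h_3 = f(L/D)V²/2g = 0.01601 m
Series → Q common, losses add: H = Σh = 14.94 m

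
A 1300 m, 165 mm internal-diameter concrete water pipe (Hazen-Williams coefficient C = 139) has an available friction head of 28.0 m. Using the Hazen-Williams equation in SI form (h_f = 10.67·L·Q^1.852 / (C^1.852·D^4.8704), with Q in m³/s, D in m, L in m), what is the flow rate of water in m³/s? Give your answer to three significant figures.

Q ≈ 0.0427 m³/s

Rearranging: Q = [h_f·C^1.852·D^4.8704 / (10.67·L)]^(1/1.852)
Q = [28.0·139^1.852·0.165^4.8704 / (10.67·1300)]^0.540 = 0.04266 m³/s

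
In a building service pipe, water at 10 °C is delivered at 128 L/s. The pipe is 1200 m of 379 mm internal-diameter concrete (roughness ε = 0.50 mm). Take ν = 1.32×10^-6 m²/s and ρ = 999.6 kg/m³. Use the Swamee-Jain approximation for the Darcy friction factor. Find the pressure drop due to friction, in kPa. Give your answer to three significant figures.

Δp ≈ 44.6 kPa

V = 4Q/(πD²) = 4·0.128/(π·0.379²) = 1.135 m/s
Re = VD/ν = 1.135·0.379/1.32×10^-6 = 3.26×10^5 → turbulent
ε/D = 0.50/379 = 0.00132
Swamee-Jain: f = 0.02192
h_f = f(L/D)V²/(2g) = 0.02192·(1200/0.379)·1.135²/(2·9.81) = 4.553 m
Δp = ρg·h_f = 999.6·9.81·4.553 = 44.64 kPa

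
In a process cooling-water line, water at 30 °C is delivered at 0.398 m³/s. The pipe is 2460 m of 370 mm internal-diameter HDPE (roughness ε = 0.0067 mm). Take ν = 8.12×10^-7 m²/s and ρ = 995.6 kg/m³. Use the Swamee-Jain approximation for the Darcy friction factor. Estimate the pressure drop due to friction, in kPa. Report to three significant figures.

Δp ≈ 509 kPa

V = 4Q/(πD²) = 4·0.398/(π·0.370²) = 3.702 m/s
Re = VD/ν = 3.702·0.370/8.12×10^-7 = 1.69×10^6 → turbulent
ε/D = 0.0067/370 = 1.81×10^-5
Swamee-Jain: f = 0.01123
h_f = f(L/D)V²/(2g) = 0.01123·(2460/0.370)·3.702²/(2·9.81) = 52.16 m
Δp = ρg·h_f = 995.6·9.81·52.16 = 509.5 kPa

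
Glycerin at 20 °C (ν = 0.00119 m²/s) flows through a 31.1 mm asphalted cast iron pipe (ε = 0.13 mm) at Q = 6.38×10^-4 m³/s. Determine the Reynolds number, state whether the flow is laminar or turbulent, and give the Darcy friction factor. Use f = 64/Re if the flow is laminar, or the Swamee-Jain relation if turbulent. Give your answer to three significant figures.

Re ≈ 21.9; laminar; f = 64/Re ≈ 2.92

V = 4Q/(πD²) = 0.8399 m/s
Re = VD/ν = 0.8399·0.0311/0.00119 = 21.9
Re < 2300 → laminar → f = 64/Re = 2.916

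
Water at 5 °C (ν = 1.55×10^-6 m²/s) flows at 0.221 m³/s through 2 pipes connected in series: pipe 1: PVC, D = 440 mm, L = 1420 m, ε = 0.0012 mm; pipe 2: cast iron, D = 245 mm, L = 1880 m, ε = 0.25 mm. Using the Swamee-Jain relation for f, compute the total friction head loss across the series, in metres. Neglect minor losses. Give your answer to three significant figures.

H ≈ 179 m

Pipe 1: V = 1.453 m/s, Re = 4.13×10^5, ε/D = 2.73×10^-6, f = 0.01359, h_1 = f(L/D)V²/2g = 4.723 m
Pipe 2: V = 4.688 m/s, Re = 7.41×10^5, ε/D = 0.00102, f = 0.02024, h_2 = f(L/D)V²/2g = 173.9 m
Series → Q common, losses add: H = Σh = 178.7 m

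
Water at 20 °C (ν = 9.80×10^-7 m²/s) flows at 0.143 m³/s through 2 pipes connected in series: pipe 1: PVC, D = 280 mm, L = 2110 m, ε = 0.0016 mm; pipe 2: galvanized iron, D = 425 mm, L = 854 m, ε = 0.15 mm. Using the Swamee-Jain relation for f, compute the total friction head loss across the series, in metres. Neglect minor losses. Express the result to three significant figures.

H ≈ 27.8 m

Pipe 1: V = 2.322 m/s, Re = 6.64×10^5, ε/D = 5.71×10^-6, f = 0.01256, h_1 = f(L/D)V²/2g = 26.02 m
Pipe 2: V = 1.008 m/s, Re = 4.37×10^5, ε/D = 3.53×10^-4, f = 0.01693, h_2 = f(L/D)V²/2g = 1.761 m
Series → Q common, losses add: H = Σh = 27.79 m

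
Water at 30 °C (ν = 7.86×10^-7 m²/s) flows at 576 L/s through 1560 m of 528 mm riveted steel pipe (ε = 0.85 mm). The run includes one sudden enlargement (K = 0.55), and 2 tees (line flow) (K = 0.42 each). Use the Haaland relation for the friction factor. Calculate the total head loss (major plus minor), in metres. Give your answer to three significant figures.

H_L ≈ 23.7 m

V = 4Q/(πD²) = 2.631 m/s; V²/2g = 0.3527 m
Re = 1.77×10^6, ε/D = 0.00161 → f = 0.02228 (Haaland)
Major: h_f = f(L/D)·V²/2g = 0.02228·2955·0.3527 = 23.22 m
Minor: ΣK = 1.39; h_m = ΣK·V²/2g = 0.4903 m
Total H_L = 23.22 + 0.4903 = 23.71 m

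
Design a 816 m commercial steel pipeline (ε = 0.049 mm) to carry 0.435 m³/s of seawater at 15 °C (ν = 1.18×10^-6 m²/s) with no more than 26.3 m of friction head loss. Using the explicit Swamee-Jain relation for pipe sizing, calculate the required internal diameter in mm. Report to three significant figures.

D ≈ 371 mm

Swamee-Jain (Type III): D = 0.66·[ε^1.25·(LQ²/(gh_f))^4.75 + ν·Q^9.4·(L/(gh_f))^5.2]^0.04
LQ²/(gh_f) = 0.5985; L/(gh_f) = 3.163
Term 1 = ε^1.25·(…)^4.75 = 3.58×10^-7; Term 2 = ν·Q^9.4·(…)^5.2 = 1.88×10^-7
D = 0.66·(3.58×10^-7 + 1.88×10^-7)^0.04 = 0.3707 m = 371 mm
Check: V = 4.03 m/s, Re = 1.27×10^6, f = 0.01374, h_f = 25.0 m ≈ 26.3 m ✓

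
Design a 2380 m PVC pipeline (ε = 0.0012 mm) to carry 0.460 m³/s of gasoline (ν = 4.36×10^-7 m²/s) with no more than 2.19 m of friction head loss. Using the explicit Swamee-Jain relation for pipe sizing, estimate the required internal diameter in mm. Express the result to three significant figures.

Swamee-Jain (Type III): D = 0.66·[ε^1.25·(LQ²/(gh_f))^4.75 + ν·Q^9.4·(L/(gh_f))^5.2]^0.04
LQ²/(gh_f) = 23.44; L/(gh_f) = 110.8
Term 1 = ε^1.25·(…)^4.75 = 0.128; Term 2 = ν·Q^9.4·(…)^5.2 = 12.6
D = 0.66·(0.128 + 12.6)^0.04 = 0.7307 m = 731 mm
Check: V = 1.10 m/s, Re = 1.84×10^6, f = 0.01056, h_f = 2.11 m ≈ 2.19 m ✓

D ≈ 731 mm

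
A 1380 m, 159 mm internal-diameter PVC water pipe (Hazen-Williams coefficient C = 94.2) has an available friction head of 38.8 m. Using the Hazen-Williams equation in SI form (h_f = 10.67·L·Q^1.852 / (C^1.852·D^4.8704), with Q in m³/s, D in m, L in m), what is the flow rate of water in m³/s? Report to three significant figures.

Rearranging: Q = [h_f·C^1.852·D^4.8704 / (10.67·L)]^(1/1.852)
Q = [38.8·94.2^1.852·0.159^4.8704 / (10.67·1380)]^0.540 = 0.03028 m³/s

Q ≈ 0.0303 m³/s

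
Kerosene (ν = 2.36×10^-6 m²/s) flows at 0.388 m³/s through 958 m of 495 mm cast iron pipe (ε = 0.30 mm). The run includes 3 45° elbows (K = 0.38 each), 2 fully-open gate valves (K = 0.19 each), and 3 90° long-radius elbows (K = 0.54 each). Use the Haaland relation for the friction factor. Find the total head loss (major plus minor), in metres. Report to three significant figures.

H_L ≈ 8.01 m

V = 4Q/(πD²) = 2.016 m/s; V²/2g = 0.2072 m
Re = 4.23×10^5, ε/D = 6.06×10^-4 → f = 0.01834 (Haaland)
Major: h_f = f(L/D)·V²/2g = 0.01834·1935·0.2072 = 7.356 m
Minor: ΣK = 3.14; h_m = ΣK·V²/2g = 0.6506 m
Total H_L = 7.356 + 0.6506 = 8.006 m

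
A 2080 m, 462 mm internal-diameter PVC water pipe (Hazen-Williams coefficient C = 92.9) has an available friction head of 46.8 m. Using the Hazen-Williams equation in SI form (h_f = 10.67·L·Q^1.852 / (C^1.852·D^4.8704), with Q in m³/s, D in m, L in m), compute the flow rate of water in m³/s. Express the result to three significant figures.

Rearranging: Q = [h_f·C^1.852·D^4.8704 / (10.67·L)]^(1/1.852)
Q = [46.8·92.9^1.852·0.462^4.8704 / (10.67·2080)]^0.540 = 0.4377 m³/s

Q ≈ 0.438 m³/s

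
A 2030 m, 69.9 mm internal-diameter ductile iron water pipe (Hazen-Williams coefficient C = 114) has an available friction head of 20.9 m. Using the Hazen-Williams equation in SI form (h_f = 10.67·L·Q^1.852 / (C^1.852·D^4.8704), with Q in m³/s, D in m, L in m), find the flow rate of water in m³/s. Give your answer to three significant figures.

Rearranging: Q = [h_f·C^1.852·D^4.8704 / (10.67·L)]^(1/1.852)
Q = [20.9·114^1.852·0.0699^4.8704 / (10.67·2030)]^0.540 = 0.002454 m³/s

Q ≈ 0.00245 m³/s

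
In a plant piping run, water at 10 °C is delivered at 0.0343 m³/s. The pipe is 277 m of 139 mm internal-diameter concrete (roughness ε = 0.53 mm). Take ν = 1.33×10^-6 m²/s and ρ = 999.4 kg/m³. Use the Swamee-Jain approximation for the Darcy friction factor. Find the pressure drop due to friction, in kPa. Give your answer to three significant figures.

V = 4Q/(πD²) = 4·0.0343/(π·0.139²) = 2.260 m/s
Re = VD/ν = 2.260·0.139/1.33×10^-6 = 2.36×10^5 → turbulent
ε/D = 0.53/139 = 0.00381
Swamee-Jain: f = 0.02867
h_f = f(L/D)V²/(2g) = 0.02867·(277/0.139)·2.260²/(2·9.81) = 14.88 m
Δp = ρg·h_f = 999.4·9.81·14.88 = 145.9 kPa

Δp ≈ 146 kPa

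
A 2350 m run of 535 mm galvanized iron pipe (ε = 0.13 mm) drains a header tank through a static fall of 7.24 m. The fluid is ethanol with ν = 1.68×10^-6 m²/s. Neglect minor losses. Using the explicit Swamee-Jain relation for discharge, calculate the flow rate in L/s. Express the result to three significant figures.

Swamee-Jain (Type II): Q = -0.965·√(gD⁵h_f/L)·ln[ε/(3.7D) + √(3.17ν²L/(gD³h_f))]
√(gD⁵h_f/L) = √(9.81·0.535⁵·7.24/2350) = 0.03640
ε/(3.7D) = 6.57×10^-5; √(3.17ν²L/(gD³h_f)) = 4.40×10^-5
Q = -0.965·0.03640·ln(1.096×10^-4) = 0.3203 m³/s
Check: V = 1.42 m/s, Re = 4.54×10^5, f = 0.01602, h_f = 7.28 m ≈ 7.24 m ✓

Q ≈ 320 L/s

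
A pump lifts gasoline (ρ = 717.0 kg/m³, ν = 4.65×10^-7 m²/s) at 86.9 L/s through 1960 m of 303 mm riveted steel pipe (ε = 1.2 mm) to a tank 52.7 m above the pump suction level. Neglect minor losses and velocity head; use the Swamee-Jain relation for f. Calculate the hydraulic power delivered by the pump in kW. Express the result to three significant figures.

V = 4Q/(πD²) = 1.205 m/s; Re = 7.85×10^5; ε/D = 0.00396; f = 0.02855
h_f = f(L/D)V²/2g = 13.67 m
Total head H = z + h_f = 52.7 + 13.67 = 66.37 m
P_hyd = ρgQH = 717.0·9.81·0.0869·66.37 = 40.57 kW

P_hyd ≈ 40.6 kW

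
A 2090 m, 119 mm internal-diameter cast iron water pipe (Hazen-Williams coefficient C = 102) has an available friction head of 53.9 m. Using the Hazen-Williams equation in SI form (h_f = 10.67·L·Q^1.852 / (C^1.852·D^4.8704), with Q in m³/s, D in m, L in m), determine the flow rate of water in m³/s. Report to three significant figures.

Rearranging: Q = [h_f·C^1.852·D^4.8704 / (10.67·L)]^(1/1.852)
Q = [53.9·102^1.852·0.119^4.8704 / (10.67·2090)]^0.540 = 0.01461 m³/s

Q ≈ 0.0146 m³/s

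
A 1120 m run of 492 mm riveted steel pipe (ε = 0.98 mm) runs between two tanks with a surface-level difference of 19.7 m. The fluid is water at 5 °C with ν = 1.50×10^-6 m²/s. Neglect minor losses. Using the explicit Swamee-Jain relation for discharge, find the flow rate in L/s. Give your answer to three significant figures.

Swamee-Jain (Type II): Q = -0.965·√(gD⁵h_f/L)·ln[ε/(3.7D) + √(3.17ν²L/(gD³h_f))]
√(gD⁵h_f/L) = √(9.81·0.492⁵·19.7/1120) = 0.07053
ε/(3.7D) = 5.38×10^-4; √(3.17ν²L/(gD³h_f)) = 1.86×10^-5
Q = -0.965·0.07053·ln(5.570×10^-4) = 0.5100 m³/s
Check: V = 2.68 m/s, Re = 8.80×10^5, f = 0.02369, h_f = 19.8 m ≈ 19.7 m ✓

Q ≈ 510 L/s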